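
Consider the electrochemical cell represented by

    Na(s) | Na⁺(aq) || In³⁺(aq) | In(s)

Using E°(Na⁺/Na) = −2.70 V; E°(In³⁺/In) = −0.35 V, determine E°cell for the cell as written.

+2.35 V

By convention the left-hand electrode in cell notation is the anode (oxidation) and the right-hand electrode is the cathode (reduction).
E°cell = E°(right) − E°(left) = −0.35 − (−2.70) = +2.35 V.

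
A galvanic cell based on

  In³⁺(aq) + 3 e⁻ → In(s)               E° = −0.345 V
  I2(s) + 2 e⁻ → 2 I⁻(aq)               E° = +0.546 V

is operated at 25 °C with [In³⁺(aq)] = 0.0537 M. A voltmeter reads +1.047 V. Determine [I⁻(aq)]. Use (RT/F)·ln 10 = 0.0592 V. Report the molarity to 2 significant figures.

I₂/I⁻ is the cathode (higher E°); E°cell = +0.546 − (−0.345) = +0.891 V with n = 6.
Rearranging E = E° − (0.0592/n)·log Q gives log Q = 6(+0.891 − (+1.047))/0.0592 = −15.811.
For 3 I2(s) + 2 In(s) → 6 I⁻(aq) + 2 In³⁺(aq), the reaction quotient is Q = [I⁻(aq)]^6·[In³⁺(aq)]^2.
Solving for the unknown gives log [I⁻(aq)] = −2.212, so [I⁻(aq)] ≈ 0.0061 M.

0.0061 M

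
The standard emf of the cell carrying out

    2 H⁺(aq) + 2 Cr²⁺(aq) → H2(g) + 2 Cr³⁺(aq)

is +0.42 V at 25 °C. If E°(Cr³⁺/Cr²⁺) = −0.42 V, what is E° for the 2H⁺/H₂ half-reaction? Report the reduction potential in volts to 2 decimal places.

In the reaction as written the 2H⁺/H₂ couple is reduced (cathode) and Cr³⁺/Cr²⁺ is oxidized (anode), so E°cell = E°(2H⁺/H₂) − E°(Cr³⁺/Cr²⁺).
E°(2H⁺/H₂) = E°cell + E°(anode) = +0.42 + (−0.42) = +0.00 V.

+0.00 V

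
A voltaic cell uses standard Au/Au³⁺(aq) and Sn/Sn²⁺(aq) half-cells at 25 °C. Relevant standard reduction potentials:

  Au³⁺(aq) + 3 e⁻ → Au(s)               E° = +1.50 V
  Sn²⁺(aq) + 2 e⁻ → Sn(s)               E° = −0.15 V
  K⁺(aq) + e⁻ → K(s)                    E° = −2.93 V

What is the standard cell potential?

+1.65 V

Of the two couples in this cell, the one with the more positive reduction potential is reduced at the cathode: here that is Au³⁺/Au (+1.50 V); Sn²⁺/Sn (−0.15 V) is the anode.
E°cell = E°(cathode) − E°(anode) = +1.50 − (−0.15) = +1.65 V.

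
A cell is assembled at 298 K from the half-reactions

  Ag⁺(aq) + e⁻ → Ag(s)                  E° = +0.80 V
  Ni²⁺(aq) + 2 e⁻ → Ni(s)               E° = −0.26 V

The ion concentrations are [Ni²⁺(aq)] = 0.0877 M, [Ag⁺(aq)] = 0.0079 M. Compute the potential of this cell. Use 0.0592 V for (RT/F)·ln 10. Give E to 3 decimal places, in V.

+0.967 V

The Ag⁺/Ag couple has the more positive E°, so it is the cathode; Ni²⁺/Ni is the anode.
The standard potential is +0.80 − (−0.26) = +1.06 V and the balanced reaction transfers n = 2 electrons.
For the overall reaction 2 Ag⁺(aq) + Ni(s) → 2 Ag(s) + Ni²⁺(aq), Q = [Ni²⁺(aq)] / [Ag⁺(aq)]^2 = 1.41×10^3, giving log Q = 3.148.
E = E° − (0.0592/n)·log Q = +1.06 − (0.0592/2)(3.148) = +0.967 V.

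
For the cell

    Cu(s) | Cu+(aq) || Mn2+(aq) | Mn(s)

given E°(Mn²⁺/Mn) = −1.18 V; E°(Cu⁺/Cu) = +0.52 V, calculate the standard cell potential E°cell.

−1.70 V

By convention the left-hand electrode in cell notation is the anode (oxidation) and the right-hand electrode is the cathode (reduction).
E°cell = E°(right) − E°(left) = −1.18 − (+0.52) = −1.70 V.
The negative sign shows that, as written, the cell would require an external voltage to drive the reaction.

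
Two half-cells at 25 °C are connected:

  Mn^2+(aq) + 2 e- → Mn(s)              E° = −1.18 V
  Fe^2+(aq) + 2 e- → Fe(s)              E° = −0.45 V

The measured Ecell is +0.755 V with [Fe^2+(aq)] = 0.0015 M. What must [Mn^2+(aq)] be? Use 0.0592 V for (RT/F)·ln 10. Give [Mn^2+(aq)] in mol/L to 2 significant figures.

0.00021 M

The Fe²⁺/Fe couple has the larger reduction potential, so it is the cathode: E°cell = −0.45 − (−1.18) = +0.73 V and n = 2.
Rearranging E = E° − (0.0592/n)·log Q gives log Q = 2(+0.73 − (+0.755))/0.0592 = −0.845.
The balanced reaction is Fe^2+(aq) + Mn(s) → Fe(s) + Mn^2+(aq), so Q = [Mn^2+(aq)] / [Fe^2+(aq)].
Substituting the known concentrations and solving, log [Mn^2+(aq)] = −3.669 and [Mn^2+(aq)] = 0.00021 M.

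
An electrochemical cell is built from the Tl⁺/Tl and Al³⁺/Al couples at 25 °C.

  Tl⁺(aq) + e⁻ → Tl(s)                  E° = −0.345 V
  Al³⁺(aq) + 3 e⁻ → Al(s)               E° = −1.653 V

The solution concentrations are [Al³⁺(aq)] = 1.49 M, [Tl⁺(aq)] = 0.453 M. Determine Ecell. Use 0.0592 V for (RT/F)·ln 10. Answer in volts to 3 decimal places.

+1.284 V

Since E°(Tl⁺/Tl) > E°(Al³⁺/Al), Tl⁺/Tl serves as the cathode.
The standard potential is −0.345 − (−1.653) = +1.308 V and the balanced reaction transfers n = 3 electrons.
The balanced reaction is 3 Tl⁺(aq) + Al(s) → 3 Tl(s) + Al³⁺(aq), so Q = [Al³⁺(aq)] / [Tl⁺(aq)]^3 = 16 and log Q = 1.205.
Applying E = E° − (RT ln10/nF)·log Q gives +1.308 − (0.0592/3)(1.205) = +1.284 V.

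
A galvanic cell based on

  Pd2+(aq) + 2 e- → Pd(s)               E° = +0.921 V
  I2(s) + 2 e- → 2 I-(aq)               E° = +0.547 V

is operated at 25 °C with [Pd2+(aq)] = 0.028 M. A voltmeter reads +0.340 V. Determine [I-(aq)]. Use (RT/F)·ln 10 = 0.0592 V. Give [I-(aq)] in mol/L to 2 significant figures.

1.6 M

Pd²⁺/Pd is the cathode (higher E°); E°cell = +0.921 − (+0.547) = +0.374 V with n = 2.
Rearranging E = E° − (0.0592/n)·log Q gives log Q = 2(+0.374 − (+0.340))/0.0592 = 1.149.
Balancing electrons gives Pd2+(aq) + 2 I-(aq) → Pd(s) + I2(s); thus Q = 1 / ([Pd2+(aq)]·[I-(aq)]^2).
Isolating [I-(aq)] in Q = 10^{1.149} yields log [I-(aq)] = 0.202, i.e. 1.6 M.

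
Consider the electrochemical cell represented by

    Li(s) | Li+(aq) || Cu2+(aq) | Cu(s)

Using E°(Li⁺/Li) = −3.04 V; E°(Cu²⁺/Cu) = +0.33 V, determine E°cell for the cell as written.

By convention the left-hand electrode in cell notation is the anode (oxidation) and the right-hand electrode is the cathode (reduction).
E°cell = E°(right) − E°(left) = +0.33 − (−3.04) = +3.37 V.

+3.37 V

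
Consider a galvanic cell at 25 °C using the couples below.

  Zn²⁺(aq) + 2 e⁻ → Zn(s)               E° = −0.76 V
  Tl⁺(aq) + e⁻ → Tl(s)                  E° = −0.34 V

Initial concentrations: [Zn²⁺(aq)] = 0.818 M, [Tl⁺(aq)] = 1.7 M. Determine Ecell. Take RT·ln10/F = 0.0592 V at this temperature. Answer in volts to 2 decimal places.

+0.44 V

Tl⁺/Tl is reduced (cathode, E° = −0.34 V) and Zn²⁺/Zn is oxidized (anode).
E°cell = −0.34 − (−0.76) = +0.42 V, with n = 2 electrons transferred.
Balancing gives 2 Tl⁺(aq) + Zn(s) → 2 Tl(s) + Zn²⁺(aq); hence Q = [Zn²⁺(aq)] / [Tl⁺(aq)]^2 = 0.283 (log Q = −0.548).
Applying E = E° − (RT ln10/nF)·log Q gives +0.42 − (0.0592/2)(−0.548) = +0.44 V.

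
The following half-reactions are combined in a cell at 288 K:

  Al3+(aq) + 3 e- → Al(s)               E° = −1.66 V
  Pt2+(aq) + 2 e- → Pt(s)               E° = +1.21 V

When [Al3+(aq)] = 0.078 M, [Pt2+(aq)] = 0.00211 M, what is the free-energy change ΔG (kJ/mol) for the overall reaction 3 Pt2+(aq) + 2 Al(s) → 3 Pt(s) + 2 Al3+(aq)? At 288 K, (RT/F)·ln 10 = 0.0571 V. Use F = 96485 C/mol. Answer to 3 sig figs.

−1630 kJ/mol

E°cell = +1.21 − (−1.66) = +2.87 V; the balanced reaction transfers n = 6 electrons.
The reaction quotient is [Al3+(aq)]^2 / [Pt2+(aq)]^3 = 6.48×10^5; by Nernst, E = +2.87 − (0.0571/6)(5.811) = +2.8147 V.
Then ΔG = −nFE = −6 × 96485 × +2.8147 J/mol = −1630 kJ/mol.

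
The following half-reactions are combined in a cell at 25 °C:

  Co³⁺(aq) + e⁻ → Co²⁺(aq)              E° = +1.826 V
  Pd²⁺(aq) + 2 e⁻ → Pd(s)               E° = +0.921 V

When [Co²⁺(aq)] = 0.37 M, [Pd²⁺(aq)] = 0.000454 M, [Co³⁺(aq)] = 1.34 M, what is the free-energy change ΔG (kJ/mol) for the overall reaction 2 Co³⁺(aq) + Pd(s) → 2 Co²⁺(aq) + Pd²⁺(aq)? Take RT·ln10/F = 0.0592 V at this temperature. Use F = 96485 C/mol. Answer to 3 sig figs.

E°cell = +1.826 − (+0.921) = +0.905 V; the balanced reaction transfers n = 2 electrons.
Here Q = ([Co²⁺(aq)]^2·[Pd²⁺(aq)]) / [Co³⁺(aq)]^2 = 3.46×10^−5 (log Q = −4.461), giving E = +0.905 − (0.0592/2)·(−4.461) = +1.0370 V.
Then ΔG = −nFE = −2 × 96485 × +1.0370 J/mol = −200 kJ/mol.

−200 kJ/mol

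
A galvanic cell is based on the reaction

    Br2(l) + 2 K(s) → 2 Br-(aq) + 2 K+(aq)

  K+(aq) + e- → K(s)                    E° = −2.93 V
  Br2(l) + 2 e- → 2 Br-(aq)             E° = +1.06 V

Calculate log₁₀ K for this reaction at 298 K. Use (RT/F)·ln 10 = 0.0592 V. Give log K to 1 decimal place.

log K = 134.8

The Br₂/Br⁻ couple is reduced (cathode); E°cell = +1.06 − (−2.93) = +3.99 V with n = 2.
At equilibrium E = 0, so log K = nE°cell / 0.0592 = (2)(+3.99) / 0.0592 = 134.8.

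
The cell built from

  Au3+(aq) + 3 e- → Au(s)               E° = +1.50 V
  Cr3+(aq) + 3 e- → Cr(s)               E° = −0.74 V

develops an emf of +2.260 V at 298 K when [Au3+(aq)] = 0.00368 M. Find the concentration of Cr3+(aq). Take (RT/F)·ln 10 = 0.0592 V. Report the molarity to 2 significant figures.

With Au³⁺/Au at the cathode and Cr³⁺/Cr at the anode, E°cell = +1.50 − (−0.74) = +2.24 V (n = 3).
Rearranging E = E° − (0.0592/n)·log Q gives log Q = 3(+2.24 − (+2.260))/0.0592 = −1.014.
The balanced reaction is Au3+(aq) + Cr(s) → Au(s) + Cr3+(aq), so Q = [Cr3+(aq)] / [Au3+(aq)].
Solving for the unknown gives log [Cr3+(aq)] = −3.448, so [Cr3+(aq)] ≈ 0.00036 M.

0.00036 M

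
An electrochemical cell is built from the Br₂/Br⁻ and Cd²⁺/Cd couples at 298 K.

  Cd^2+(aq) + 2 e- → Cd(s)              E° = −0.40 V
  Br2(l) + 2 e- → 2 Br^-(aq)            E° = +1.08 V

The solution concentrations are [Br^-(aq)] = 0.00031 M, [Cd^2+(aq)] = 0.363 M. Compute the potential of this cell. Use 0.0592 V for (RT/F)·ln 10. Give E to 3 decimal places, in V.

+1.701 V

The Br₂/Br⁻ couple has the more positive E°, so it is the cathode; Cd²⁺/Cd is the anode.
E°cell = +1.08 − (−0.40) = +1.48 V, with n = 2 electrons transferred.
Balancing gives Br2(l) + Cd(s) → 2 Br^-(aq) + Cd^2+(aq); hence Q = [Br^-(aq)]^2·[Cd^2+(aq)] = 3.49×10^−8 (log Q = −7.457).
By the Nernst equation, E = +1.48 − (0.0592/2)·(−7.457) = +1.701 V.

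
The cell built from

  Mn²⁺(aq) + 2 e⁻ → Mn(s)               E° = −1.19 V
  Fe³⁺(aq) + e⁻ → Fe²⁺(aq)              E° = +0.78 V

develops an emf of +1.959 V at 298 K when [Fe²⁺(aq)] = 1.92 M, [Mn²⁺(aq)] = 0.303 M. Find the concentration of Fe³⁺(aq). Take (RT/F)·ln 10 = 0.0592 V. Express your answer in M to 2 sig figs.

0.69 M

Fe³⁺/Fe²⁺ is the cathode (higher E°); E°cell = +0.78 − (−1.19) = +1.97 V with n = 2.
Rearranging E = E° − (0.0592/n)·log Q gives log Q = 2(+1.97 − (+1.959))/0.0592 = 0.372.
Balancing electrons gives 2 Fe³⁺(aq) + Mn(s) → 2 Fe²⁺(aq) + Mn²⁺(aq); thus Q = ([Fe²⁺(aq)]^2·[Mn²⁺(aq)]) / [Fe³⁺(aq)]^2.
Isolating [Fe³⁺(aq)] in Q = 10^{0.372} yields log [Fe³⁺(aq)] = −0.162, i.e. 0.69 M.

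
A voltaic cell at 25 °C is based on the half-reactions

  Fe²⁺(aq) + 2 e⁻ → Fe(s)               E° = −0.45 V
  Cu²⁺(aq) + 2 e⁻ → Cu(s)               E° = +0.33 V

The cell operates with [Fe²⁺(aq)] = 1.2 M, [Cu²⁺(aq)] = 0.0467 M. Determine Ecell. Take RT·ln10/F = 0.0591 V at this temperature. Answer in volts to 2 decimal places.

+0.74 V

Since E°(Cu²⁺/Cu) > E°(Fe²⁺/Fe), Cu²⁺/Cu serves as the cathode.
The standard potential is +0.33 − (−0.45) = +0.78 V and the balanced reaction transfers n = 2 electrons.
The balanced reaction is Cu²⁺(aq) + Fe(s) → Cu(s) + Fe²⁺(aq), so Q = [Fe²⁺(aq)] / [Cu²⁺(aq)] = 25.7 and log Q = 1.410.
E = E° − (0.0591/n)·log Q = +0.78 − (0.0591/2)(1.410) = +0.74 V.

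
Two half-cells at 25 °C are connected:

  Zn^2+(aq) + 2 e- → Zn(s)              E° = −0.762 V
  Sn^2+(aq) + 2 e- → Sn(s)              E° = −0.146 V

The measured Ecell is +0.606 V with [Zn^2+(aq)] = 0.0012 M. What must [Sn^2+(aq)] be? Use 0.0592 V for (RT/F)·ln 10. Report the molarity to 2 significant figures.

The Sn²⁺/Sn couple has the larger reduction potential, so it is the cathode: E°cell = −0.146 − (−0.762) = +0.616 V and n = 2.
Since E = E° − (0.0592/n)·log Q, log Q = n(E° − E)/0.0592 = 0.338.
The balanced reaction is Sn^2+(aq) + Zn(s) → Sn(s) + Zn^2+(aq), so Q = [Zn^2+(aq)] / [Sn^2+(aq)].
Substituting the known concentrations and solving, log [Sn^2+(aq)] = −3.259 and [Sn^2+(aq)] = 0.00055 M.

0.00055 M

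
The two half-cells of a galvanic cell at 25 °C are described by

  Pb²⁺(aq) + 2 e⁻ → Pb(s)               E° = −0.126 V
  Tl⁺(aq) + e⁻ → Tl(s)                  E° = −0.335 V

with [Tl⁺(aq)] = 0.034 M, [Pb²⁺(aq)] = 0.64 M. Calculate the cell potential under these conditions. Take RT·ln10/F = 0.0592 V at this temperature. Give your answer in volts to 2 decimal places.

The Pb²⁺/Pb couple has the more positive E°, so it is the cathode; Tl⁺/Tl is the anode.
E°cell = −0.126 − (−0.335) = +0.209 V, with n = 2 electrons transferred.
The balanced reaction is Pb²⁺(aq) + 2 Tl(s) → Pb(s) + 2 Tl⁺(aq), so Q = [Tl⁺(aq)]^2 / [Pb²⁺(aq)] = 0.00181 and log Q = −2.743.
Applying E = E° − (RT ln10/nF)·log Q gives +0.209 − (0.0592/2)(−2.743) = +0.29 V.

+0.29 V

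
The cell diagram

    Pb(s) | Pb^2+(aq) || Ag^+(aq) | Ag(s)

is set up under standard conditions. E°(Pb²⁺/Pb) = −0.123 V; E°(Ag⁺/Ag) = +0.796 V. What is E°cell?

By convention the left-hand electrode in cell notation is the anode (oxidation) and the right-hand electrode is the cathode (reduction).
E°cell = E°(right) − E°(left) = +0.796 − (−0.123) = +0.919 V.

+0.919 V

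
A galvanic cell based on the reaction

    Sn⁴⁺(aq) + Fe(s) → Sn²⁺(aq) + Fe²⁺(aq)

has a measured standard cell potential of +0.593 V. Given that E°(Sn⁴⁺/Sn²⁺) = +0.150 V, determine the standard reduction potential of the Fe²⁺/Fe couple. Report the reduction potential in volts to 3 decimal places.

−0.443 V

In the reaction as written the Sn⁴⁺/Sn²⁺ couple is reduced (cathode) and Fe²⁺/Fe is oxidized (anode), so E°cell = E°(Sn⁴⁺/Sn²⁺) − E°(Fe²⁺/Fe).
E°(Fe²⁺/Fe) = E°(cathode) − E°cell = +0.150 − (+0.593) = −0.443 V.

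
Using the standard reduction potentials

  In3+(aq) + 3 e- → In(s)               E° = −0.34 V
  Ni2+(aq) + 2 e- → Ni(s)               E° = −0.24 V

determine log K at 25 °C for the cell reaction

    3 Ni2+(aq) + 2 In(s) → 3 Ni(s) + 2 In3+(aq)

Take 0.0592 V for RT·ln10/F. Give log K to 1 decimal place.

log K = 10.1

The Ni²⁺/Ni couple is reduced (cathode); E°cell = −0.24 − (−0.34) = +0.10 V with n = 6.
At equilibrium E = 0, so log K = nE°cell / 0.0592 = (6)(+0.10) / 0.0592 = 10.1.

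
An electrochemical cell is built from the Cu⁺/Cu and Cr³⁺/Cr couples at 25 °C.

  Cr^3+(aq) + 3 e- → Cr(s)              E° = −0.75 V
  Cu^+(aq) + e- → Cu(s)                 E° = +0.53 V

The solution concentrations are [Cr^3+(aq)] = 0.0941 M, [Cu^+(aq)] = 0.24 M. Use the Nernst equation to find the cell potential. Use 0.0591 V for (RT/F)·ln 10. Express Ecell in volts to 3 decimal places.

+1.264 V

The Cu⁺/Cu couple has the more positive E°, so it is the cathode; Cr³⁺/Cr is the anode.
The standard potential is +0.53 − (−0.75) = +1.28 V and the balanced reaction transfers n = 3 electrons.
The balanced reaction is 3 Cu^+(aq) + Cr(s) → 3 Cu(s) + Cr^3+(aq), so Q = [Cr^3+(aq)] / [Cu^+(aq)]^3 = 6.81 and log Q = 0.833.
By the Nernst equation, E = +1.28 − (0.0591/3)·(0.833) = +1.264 V.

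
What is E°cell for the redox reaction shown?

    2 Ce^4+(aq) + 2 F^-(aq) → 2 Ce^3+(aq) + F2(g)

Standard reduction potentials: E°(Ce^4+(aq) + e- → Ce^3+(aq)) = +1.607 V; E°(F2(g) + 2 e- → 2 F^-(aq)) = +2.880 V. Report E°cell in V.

−1.273 V

Ce^4+(aq) gains electrons, so the Ce⁴⁺/Ce³⁺ couple is the cathode; the F₂/F⁻ couple is the anode.
E°cell = E°(cathode) − E°(anode) = +1.607 − (+2.880) = −1.273 V.
The negative E°cell means the reaction is non-spontaneous in the direction written.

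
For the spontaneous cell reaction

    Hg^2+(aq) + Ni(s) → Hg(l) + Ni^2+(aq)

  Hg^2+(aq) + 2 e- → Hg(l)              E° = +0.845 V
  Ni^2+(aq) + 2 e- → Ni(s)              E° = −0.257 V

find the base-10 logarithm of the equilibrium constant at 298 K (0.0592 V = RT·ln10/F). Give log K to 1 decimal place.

log K = 37.2

The Hg²⁺/Hg couple is reduced (cathode); E°cell = +0.845 − (−0.257) = +1.102 V with n = 2.
At equilibrium E = 0, so log K = nE°cell / 0.0592 = (2)(+1.102) / 0.0592 = 37.2.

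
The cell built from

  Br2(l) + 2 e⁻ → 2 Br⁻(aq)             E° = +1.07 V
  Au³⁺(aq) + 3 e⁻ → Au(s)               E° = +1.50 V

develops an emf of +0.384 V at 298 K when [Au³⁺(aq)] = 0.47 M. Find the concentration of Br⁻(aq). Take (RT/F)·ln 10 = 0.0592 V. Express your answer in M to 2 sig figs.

The Au³⁺/Au couple has the larger reduction potential, so it is the cathode: E°cell = +1.50 − (+1.07) = +0.43 V and n = 6.
Rearranging E = E° − (0.0592/n)·log Q gives log Q = 6(+0.43 − (+0.384))/0.0592 = 4.662.
The balanced reaction is 2 Au³⁺(aq) + 6 Br⁻(aq) → 2 Au(s) + 3 Br2(l), so Q = 1 / ([Au³⁺(aq)]^2·[Br⁻(aq)]^6).
Substituting the known concentrations and solving, log [Br⁻(aq)] = −0.668 and [Br⁻(aq)] = 0.21 M.

0.21 M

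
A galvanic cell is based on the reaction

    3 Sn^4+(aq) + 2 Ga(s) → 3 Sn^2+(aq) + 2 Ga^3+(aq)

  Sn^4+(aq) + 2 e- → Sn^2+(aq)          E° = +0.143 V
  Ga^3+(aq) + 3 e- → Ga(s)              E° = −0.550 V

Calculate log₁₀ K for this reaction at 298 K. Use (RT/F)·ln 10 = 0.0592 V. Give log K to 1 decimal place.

log K = 70.2

The Sn⁴⁺/Sn²⁺ couple is reduced (cathode); E°cell = +0.143 − (−0.550) = +0.693 V with n = 6.
At equilibrium E = 0, so log K = nE°cell / 0.0592 = (6)(+0.693) / 0.0592 = 70.2.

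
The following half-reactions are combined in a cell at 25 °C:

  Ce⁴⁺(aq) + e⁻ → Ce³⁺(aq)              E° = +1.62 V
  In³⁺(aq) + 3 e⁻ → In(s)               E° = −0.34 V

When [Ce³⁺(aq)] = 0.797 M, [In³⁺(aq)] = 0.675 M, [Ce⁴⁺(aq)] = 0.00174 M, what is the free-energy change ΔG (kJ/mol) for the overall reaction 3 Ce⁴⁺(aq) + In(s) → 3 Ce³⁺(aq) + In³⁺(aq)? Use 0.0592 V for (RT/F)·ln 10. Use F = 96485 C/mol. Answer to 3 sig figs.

−523 kJ/mol

The standard cell potential is +1.62 − (−0.34) = +1.96 V, with n = 3 electrons in the balanced equation.
Here Q = ([Ce³⁺(aq)]^3·[In³⁺(aq)]) / [Ce⁴⁺(aq)]^3 = 6.49×10^7 (log Q = 7.812), giving E = +1.96 − (0.0592/3)·(7.812) = +1.8058 V.
Then ΔG = −nFE = −3 × 96485 × +1.8058 J/mol = −523 kJ/mol.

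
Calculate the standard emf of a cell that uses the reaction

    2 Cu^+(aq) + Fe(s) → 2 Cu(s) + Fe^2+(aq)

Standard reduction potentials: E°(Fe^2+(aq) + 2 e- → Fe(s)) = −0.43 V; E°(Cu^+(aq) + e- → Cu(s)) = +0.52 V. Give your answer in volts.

Cu^+(aq) gains electrons, so the Cu⁺/Cu couple is the cathode; the Fe²⁺/Fe couple is the anode.
E°cell = E°(cathode) − E°(anode) = +0.52 − (−0.43) = +0.95 V.

+0.95 V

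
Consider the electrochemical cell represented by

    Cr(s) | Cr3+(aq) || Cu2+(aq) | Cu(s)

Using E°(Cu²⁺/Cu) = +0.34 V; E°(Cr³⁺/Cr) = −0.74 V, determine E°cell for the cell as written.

By convention the left-hand electrode in cell notation is the anode (oxidation) and the right-hand electrode is the cathode (reduction).
E°cell = E°(right) − E°(left) = +0.34 − (−0.74) = +1.08 V.

+1.08 V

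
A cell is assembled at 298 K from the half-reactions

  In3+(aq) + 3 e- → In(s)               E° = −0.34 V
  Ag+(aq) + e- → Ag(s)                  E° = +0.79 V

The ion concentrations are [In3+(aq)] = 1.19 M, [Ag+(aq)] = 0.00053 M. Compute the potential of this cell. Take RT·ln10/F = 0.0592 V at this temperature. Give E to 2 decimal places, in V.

The Ag⁺/Ag couple has the more positive E°, so it is the cathode; In³⁺/In is the anode.
The standard potential is +0.79 − (−0.34) = +1.13 V and the balanced reaction transfers n = 3 electrons.
Balancing gives 3 Ag+(aq) + In(s) → 3 Ag(s) + In3+(aq); hence Q = [In3+(aq)] / [Ag+(aq)]^3 = 7.99×10^9 (log Q = 9.903).
By the Nernst equation, E = +1.13 − (0.0592/3)·(9.903) = +0.93 V.

+0.93 V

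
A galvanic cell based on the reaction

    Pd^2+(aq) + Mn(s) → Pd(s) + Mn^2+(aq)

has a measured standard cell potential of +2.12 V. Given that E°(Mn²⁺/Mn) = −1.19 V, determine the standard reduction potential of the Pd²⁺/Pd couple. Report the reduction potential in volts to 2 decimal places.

+0.93 V

In the reaction as written the Pd²⁺/Pd couple is reduced (cathode) and Mn²⁺/Mn is oxidized (anode), so E°cell = E°(Pd²⁺/Pd) − E°(Mn²⁺/Mn).
E°(Pd²⁺/Pd) = E°cell + E°(anode) = +2.12 + (−1.19) = +0.93 V.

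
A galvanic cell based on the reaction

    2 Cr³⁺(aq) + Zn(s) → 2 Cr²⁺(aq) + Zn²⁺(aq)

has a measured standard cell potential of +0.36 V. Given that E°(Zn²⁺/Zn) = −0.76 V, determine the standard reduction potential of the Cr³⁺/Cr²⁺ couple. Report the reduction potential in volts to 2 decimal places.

In the reaction as written the Cr³⁺/Cr²⁺ couple is reduced (cathode) and Zn²⁺/Zn is oxidized (anode), so E°cell = E°(Cr³⁺/Cr²⁺) − E°(Zn²⁺/Zn).
E°(Cr³⁺/Cr²⁺) = E°cell + E°(anode) = +0.36 + (−0.76) = −0.40 V.

−0.40 V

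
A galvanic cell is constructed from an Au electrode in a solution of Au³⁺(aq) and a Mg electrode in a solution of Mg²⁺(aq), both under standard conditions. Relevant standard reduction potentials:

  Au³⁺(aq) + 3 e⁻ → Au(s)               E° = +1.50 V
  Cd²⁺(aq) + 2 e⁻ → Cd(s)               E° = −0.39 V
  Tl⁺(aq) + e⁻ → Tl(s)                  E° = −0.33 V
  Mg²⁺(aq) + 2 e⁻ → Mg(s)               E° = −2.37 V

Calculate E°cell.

The Au³⁺/Au couple has the higher E°, so Au ion is reduced (cathode) and Mg is oxidized (anode).
E°cell = E°(cathode) − E°(anode) = +1.50 − (−2.37) = +3.87 V.

+3.87 V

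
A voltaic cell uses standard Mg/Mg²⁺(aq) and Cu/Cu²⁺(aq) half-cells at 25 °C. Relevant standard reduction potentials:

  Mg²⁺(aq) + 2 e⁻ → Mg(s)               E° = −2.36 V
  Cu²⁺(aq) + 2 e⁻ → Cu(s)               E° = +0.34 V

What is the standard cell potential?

+2.70 V

Of the two couples in this cell, the one with the more positive reduction potential is reduced at the cathode: here that is Cu²⁺/Cu (+0.34 V); Mg²⁺/Mg (−2.36 V) is the anode.
E°cell = E°(cathode) − E°(anode) = +0.34 − (−2.36) = +2.70 V.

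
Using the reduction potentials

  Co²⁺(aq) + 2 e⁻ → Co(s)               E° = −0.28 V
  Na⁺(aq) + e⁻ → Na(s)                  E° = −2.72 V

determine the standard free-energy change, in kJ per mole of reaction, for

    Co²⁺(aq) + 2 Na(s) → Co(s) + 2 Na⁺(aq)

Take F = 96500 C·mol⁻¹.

−471 kJ/mol

In the reaction as written Co²⁺(aq) is reduced, so the Co²⁺/Co couple is the cathode and Na⁺/Na is the anode.
E°cell = −0.28 − (−2.72) = +2.44 V; balancing electrons gives n = 2.
ΔG° = −nFE°cell = −(2)(96500)(+2.44) J/mol = −471 kJ/mol.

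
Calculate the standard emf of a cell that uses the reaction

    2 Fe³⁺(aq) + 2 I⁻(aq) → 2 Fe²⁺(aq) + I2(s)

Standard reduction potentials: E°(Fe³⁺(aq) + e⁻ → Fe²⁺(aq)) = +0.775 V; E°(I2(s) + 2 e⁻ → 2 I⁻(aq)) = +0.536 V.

+0.239 V

Fe³⁺(aq) gains electrons, so the Fe³⁺/Fe²⁺ couple is the cathode; the I₂/I⁻ couple is the anode.
E°cell = E°(cathode) − E°(anode) = +0.775 − (+0.536) = +0.239 V.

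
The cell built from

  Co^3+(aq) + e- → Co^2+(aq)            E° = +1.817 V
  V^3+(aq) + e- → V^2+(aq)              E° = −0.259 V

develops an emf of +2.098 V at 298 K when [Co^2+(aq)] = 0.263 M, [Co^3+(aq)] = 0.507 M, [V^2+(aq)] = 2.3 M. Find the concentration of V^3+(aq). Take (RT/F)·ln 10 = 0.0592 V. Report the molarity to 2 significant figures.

The Co³⁺/Co²⁺ couple has the larger reduction potential, so it is the cathode: E°cell = +1.817 − (−0.259) = +2.076 V and n = 1.
Rearranging E = E° − (0.0592/n)·log Q gives log Q = 1(+2.076 − (+2.098))/0.0592 = −0.372.
The balanced reaction is Co^3+(aq) + V^2+(aq) → Co^2+(aq) + V^3+(aq), so Q = ([Co^2+(aq)]·[V^3+(aq)]) / ([Co^3+(aq)]·[V^2+(aq)]).
Substituting the known concentrations and solving, log [V^3+(aq)] = 0.275 and [V^3+(aq)] = 1.9 M.

1.9 M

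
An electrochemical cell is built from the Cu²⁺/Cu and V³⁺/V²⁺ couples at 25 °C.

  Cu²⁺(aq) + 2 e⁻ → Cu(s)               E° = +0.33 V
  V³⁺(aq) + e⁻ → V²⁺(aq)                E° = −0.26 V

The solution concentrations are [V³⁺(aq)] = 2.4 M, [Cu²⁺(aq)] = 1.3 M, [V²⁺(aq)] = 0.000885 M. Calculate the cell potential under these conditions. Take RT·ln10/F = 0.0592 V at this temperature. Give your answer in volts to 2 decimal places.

+0.39 V

Since E°(Cu²⁺/Cu) > E°(V³⁺/V²⁺), Cu²⁺/Cu serves as the cathode.
E°cell = +0.33 − (−0.26) = +0.59 V, with n = 2 electrons transferred.
Balancing gives Cu²⁺(aq) + 2 V²⁺(aq) → Cu(s) + 2 V³⁺(aq); hence Q = [V³⁺(aq)]^2 / ([Cu²⁺(aq)]·[V²⁺(aq)]^2) = 5.66×10^6 (log Q = 6.753).
E = E° − (0.0592/n)·log Q = +0.59 − (0.0592/2)(6.753) = +0.39 V.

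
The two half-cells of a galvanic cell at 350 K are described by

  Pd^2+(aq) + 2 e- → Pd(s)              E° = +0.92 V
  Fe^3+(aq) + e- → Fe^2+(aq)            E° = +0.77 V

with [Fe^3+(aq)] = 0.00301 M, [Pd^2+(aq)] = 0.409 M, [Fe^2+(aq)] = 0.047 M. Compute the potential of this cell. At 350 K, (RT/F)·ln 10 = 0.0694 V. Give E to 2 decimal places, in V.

The Pd²⁺/Pd couple has the more positive E°, so it is the cathode; Fe³⁺/Fe²⁺ is the anode.
The standard potential is +0.92 − (+0.77) = +0.15 V and the balanced reaction transfers n = 2 electrons.
For the overall reaction Pd^2+(aq) + 2 Fe^2+(aq) → Pd(s) + 2 Fe^3+(aq), Q = [Fe^3+(aq)]^2 / ([Pd^2+(aq)]·[Fe^2+(aq)]^2) = 0.01, giving log Q = −1.999.
By the Nernst equation, E = +0.15 − (0.0694/2)·(−1.999) = +0.22 V.

+0.22 V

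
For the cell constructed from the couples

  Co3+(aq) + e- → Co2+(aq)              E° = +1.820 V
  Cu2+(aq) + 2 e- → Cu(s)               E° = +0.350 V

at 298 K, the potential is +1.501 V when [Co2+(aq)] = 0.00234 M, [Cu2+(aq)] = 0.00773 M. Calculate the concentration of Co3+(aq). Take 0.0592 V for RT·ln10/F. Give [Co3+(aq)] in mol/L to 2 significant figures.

Co³⁺/Co²⁺ is the cathode (higher E°); E°cell = +1.820 − (+0.350) = +1.470 V with n = 2.
Since E = E° − (0.0592/n)·log Q, log Q = n(E° − E)/0.0592 = −1.047.
The balanced reaction is 2 Co3+(aq) + Cu(s) → 2 Co2+(aq) + Cu2+(aq), so Q = ([Co2+(aq)]^2·[Cu2+(aq)]) / [Co3+(aq)]^2.
Isolating [Co3+(aq)] in Q = 10^{−1.047} yields log [Co3+(aq)] = −3.163, i.e. 0.00069 M.

0.00069 M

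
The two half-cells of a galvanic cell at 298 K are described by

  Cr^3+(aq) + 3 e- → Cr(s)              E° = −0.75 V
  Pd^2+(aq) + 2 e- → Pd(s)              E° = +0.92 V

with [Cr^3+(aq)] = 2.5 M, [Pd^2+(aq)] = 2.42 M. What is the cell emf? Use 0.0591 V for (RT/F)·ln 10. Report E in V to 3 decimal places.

The Pd²⁺/Pd couple has the more positive E°, so it is the cathode; Cr³⁺/Cr is the anode.
E°cell = E°cat − E°an = +0.92 − (−0.75) = +1.67 V; n = 6.
For the overall reaction 3 Pd^2+(aq) + 2 Cr(s) → 3 Pd(s) + 2 Cr^3+(aq), Q = [Cr^3+(aq)]^2 / [Pd^2+(aq)]^3 = 0.441, giving log Q = −0.356.
Applying E = E° − (RT ln10/nF)·log Q gives +1.67 − (0.0591/6)(−0.356) = +1.674 V.

+1.674 V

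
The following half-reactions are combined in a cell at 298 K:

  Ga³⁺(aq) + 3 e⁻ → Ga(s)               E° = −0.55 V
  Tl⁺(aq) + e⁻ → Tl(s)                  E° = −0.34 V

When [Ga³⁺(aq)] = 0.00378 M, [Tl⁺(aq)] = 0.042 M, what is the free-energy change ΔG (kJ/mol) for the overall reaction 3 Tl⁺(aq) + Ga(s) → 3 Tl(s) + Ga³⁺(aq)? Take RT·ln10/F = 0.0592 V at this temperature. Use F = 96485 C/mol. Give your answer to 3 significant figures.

E°cell = −0.34 − (−0.55) = +0.21 V; the balanced reaction transfers n = 3 electrons.
The reaction quotient is [Ga³⁺(aq)] / [Tl⁺(aq)]^3 = 51; by Nernst, E = +0.21 − (0.0592/3)(1.708) = +0.1763 V.
Finally ΔG = −nFE = −(3)(96485 C/mol)(+0.1763 V) = −51.0 kJ/mol.

−51.0 kJ/mol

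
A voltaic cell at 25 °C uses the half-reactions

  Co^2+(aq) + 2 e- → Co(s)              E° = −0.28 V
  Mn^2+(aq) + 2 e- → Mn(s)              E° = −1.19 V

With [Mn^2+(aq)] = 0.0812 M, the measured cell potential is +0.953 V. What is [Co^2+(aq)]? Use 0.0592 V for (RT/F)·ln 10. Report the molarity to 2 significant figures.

The Co²⁺/Co couple has the larger reduction potential, so it is the cathode: E°cell = −0.28 − (−1.19) = +0.91 V and n = 2.
Rearranging E = E° − (0.0592/n)·log Q gives log Q = 2(+0.91 − (+0.953))/0.0592 = −1.453.
Balancing electrons gives Co^2+(aq) + Mn(s) → Co(s) + Mn^2+(aq); thus Q = [Mn^2+(aq)] / [Co^2+(aq)].
Solving for the unknown gives log [Co^2+(aq)] = 0.363, so [Co^2+(aq)] ≈ 2.3 M.

2.3 M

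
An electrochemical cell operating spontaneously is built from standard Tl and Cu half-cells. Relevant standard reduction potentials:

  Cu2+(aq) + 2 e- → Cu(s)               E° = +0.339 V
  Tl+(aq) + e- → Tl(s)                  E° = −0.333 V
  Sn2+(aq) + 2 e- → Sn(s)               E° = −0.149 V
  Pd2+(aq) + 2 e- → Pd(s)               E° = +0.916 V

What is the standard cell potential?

+0.672 V

The Cu²⁺/Cu couple has the higher E°, so Cu ion is reduced (cathode) and Tl is oxidized (anode).
E°cell = E°(cathode) − E°(anode) = +0.339 − (−0.333) = +0.672 V.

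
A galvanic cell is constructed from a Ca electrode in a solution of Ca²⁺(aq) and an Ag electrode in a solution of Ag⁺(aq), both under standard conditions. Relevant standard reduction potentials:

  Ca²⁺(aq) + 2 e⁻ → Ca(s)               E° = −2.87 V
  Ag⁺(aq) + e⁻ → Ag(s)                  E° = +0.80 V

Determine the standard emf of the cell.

The Ag⁺/Ag couple has the higher E°, so Ag ion is reduced (cathode) and Ca is oxidized (anode).
E°cell = E°(cathode) − E°(anode) = +0.80 − (−2.87) = +3.67 V.

+3.67 V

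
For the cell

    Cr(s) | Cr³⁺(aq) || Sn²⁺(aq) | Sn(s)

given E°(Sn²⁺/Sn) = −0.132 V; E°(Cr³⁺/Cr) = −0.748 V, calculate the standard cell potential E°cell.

+0.616 V

By convention the left-hand electrode in cell notation is the anode (oxidation) and the right-hand electrode is the cathode (reduction).
E°cell = E°(right) − E°(left) = −0.132 − (−0.748) = +0.616 V.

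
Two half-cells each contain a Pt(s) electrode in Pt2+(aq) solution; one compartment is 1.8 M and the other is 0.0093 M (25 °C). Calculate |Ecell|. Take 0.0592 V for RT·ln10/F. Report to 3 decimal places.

0.068 V

For a concentration cell E°cell = 0, since both electrodes use the same couple.
The compartment with the higher Pt2+(aq) concentration (1.8 M) acts as the cathode; ions are reduced there and produced at the dilute (0.0093 M) anode.
With n = 2, Ecell = −(0.0592/2)·log([dilute]/[conc]) = −(0.0592/2)·log(0.0093/1.8) = +0.068 V.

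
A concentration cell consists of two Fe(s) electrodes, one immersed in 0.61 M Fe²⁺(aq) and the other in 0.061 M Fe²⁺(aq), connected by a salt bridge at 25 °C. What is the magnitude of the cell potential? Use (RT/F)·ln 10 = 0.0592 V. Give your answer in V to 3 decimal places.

0.030 V

For a concentration cell E°cell = 0, since both electrodes use the same couple.
The compartment with the higher Fe²⁺(aq) concentration (0.61 M) acts as the cathode; ions are reduced there and produced at the dilute (0.061 M) anode.
With n = 2, Ecell = −(0.0592/2)·log([dilute]/[conc]) = −(0.0592/2)·log(0.061/0.61) = +0.030 V.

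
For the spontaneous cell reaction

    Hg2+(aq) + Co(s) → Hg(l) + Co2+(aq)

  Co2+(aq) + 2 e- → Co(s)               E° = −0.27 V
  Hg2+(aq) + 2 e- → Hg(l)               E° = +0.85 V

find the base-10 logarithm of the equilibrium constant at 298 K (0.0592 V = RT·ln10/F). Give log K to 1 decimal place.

log K = 37.8

The Hg²⁺/Hg couple is reduced (cathode); E°cell = +0.85 − (−0.27) = +1.12 V with n = 2.
At equilibrium E = 0, so log K = nE°cell / 0.0592 = (2)(+1.12) / 0.0592 = 37.8.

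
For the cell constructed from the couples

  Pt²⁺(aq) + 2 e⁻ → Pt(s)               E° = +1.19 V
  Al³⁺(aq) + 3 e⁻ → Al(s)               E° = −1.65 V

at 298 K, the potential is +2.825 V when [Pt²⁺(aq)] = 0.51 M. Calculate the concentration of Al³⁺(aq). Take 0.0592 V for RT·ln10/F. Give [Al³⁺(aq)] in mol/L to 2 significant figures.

2.1 M

The Pt²⁺/Pt couple has the larger reduction potential, so it is the cathode: E°cell = +1.19 − (−1.65) = +2.84 V and n = 6.
Since E = E° − (0.0592/n)·log Q, log Q = n(E° − E)/0.0592 = 1.520.
The balanced reaction is 3 Pt²⁺(aq) + 2 Al(s) → 3 Pt(s) + 2 Al³⁺(aq), so Q = [Al³⁺(aq)]^2 / [Pt²⁺(aq)]^3.
Solving for the unknown gives log [Al³⁺(aq)] = 0.321, so [Al³⁺(aq)] ≈ 2.1 M.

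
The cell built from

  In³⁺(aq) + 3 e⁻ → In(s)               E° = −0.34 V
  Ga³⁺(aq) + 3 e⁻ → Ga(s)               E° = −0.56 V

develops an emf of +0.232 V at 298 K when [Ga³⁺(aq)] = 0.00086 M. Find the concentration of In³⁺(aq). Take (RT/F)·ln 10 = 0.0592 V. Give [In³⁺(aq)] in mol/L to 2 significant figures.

In³⁺/In is the cathode (higher E°); E°cell = −0.34 − (−0.56) = +0.22 V with n = 3.
From the Nernst equation, log Q = n(E° − E)/0.0592 = 3·(+0.22 − (+0.232))/0.0592 = −0.608.
The balanced reaction is In³⁺(aq) + Ga(s) → In(s) + Ga³⁺(aq), so Q = [Ga³⁺(aq)] / [In³⁺(aq)].
Substituting the known concentrations and solving, log [In³⁺(aq)] = −2.458 and [In³⁺(aq)] = 0.0035 M.

0.0035 M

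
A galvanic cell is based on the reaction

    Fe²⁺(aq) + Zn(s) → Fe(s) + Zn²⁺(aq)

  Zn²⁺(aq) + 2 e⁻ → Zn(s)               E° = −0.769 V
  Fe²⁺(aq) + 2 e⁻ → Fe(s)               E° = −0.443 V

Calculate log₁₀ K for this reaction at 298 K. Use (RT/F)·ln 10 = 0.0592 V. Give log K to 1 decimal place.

log K = 11.0

The Fe²⁺/Fe couple is reduced (cathode); E°cell = −0.443 − (−0.769) = +0.326 V with n = 2.
At equilibrium E = 0, so log K = nE°cell / 0.0592 = (2)(+0.326) / 0.0592 = 11.0.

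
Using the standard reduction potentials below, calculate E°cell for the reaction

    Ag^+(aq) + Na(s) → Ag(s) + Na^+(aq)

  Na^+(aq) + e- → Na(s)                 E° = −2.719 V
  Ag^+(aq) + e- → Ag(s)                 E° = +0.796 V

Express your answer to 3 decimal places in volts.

+3.515 V

In the reaction as written, Ag^+(aq) is reduced (cathode) and Na^+(aq) is produced by oxidation at the anode.
E°cell = E°(cathode) − E°(anode) = +0.796 − (−2.719) = +3.515 V.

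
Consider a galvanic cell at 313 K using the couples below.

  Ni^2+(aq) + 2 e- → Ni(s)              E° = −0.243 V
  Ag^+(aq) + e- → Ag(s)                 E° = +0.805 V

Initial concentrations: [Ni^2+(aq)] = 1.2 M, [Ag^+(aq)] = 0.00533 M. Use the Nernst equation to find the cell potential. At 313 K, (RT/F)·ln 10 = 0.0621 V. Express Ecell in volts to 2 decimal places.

The Ag⁺/Ag couple has the more positive E°, so it is the cathode; Ni²⁺/Ni is the anode.
The standard potential is +0.805 − (−0.243) = +1.048 V and the balanced reaction transfers n = 2 electrons.
The balanced reaction is 2 Ag^+(aq) + Ni(s) → 2 Ag(s) + Ni^2+(aq), so Q = [Ni^2+(aq)] / [Ag^+(aq)]^2 = 4.22×10^4 and log Q = 4.626.
Applying E = E° − (RT ln10/nF)·log Q gives +1.048 − (0.0621/2)(4.626) = +0.90 V.

+0.90 V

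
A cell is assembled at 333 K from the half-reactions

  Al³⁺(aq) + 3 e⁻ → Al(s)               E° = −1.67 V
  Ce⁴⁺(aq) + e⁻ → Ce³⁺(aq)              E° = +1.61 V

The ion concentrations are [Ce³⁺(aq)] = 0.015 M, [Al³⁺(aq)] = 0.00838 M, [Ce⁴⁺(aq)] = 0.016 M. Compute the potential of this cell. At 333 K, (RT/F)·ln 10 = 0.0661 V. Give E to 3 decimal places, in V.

Ce⁴⁺/Ce³⁺ is reduced (cathode, E° = +1.61 V) and Al³⁺/Al is oxidized (anode).
E°cell = E°cat − E°an = +1.61 − (−1.67) = +3.28 V; n = 3.
Balancing gives 3 Ce⁴⁺(aq) + Al(s) → 3 Ce³⁺(aq) + Al³⁺(aq); hence Q = ([Ce³⁺(aq)]^3·[Al³⁺(aq)]) / [Ce⁴⁺(aq)]^3 = 0.0069 (log Q = −2.161).
E = E° − (0.0661/n)·log Q = +3.28 − (0.0661/3)(−2.161) = +3.328 V.

+3.328 V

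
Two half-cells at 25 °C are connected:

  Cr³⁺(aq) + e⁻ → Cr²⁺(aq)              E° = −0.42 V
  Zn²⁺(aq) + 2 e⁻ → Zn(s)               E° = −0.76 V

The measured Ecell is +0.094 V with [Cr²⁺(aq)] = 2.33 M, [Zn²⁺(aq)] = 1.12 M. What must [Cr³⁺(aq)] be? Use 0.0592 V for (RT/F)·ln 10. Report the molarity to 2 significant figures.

0.00017 M

With Cr³⁺/Cr²⁺ at the cathode and Zn²⁺/Zn at the anode, E°cell = −0.42 − (−0.76) = +0.34 V (n = 2).
From the Nernst equation, log Q = n(E° − E)/0.0592 = 2·(+0.34 − (+0.094))/0.0592 = 8.311.
The balanced reaction is 2 Cr³⁺(aq) + Zn(s) → 2 Cr²⁺(aq) + Zn²⁺(aq), so Q = ([Cr²⁺(aq)]^2·[Zn²⁺(aq)]) / [Cr³⁺(aq)]^2.
Substituting the known concentrations and solving, log [Cr³⁺(aq)] = −3.764 and [Cr³⁺(aq)] = 0.00017 M.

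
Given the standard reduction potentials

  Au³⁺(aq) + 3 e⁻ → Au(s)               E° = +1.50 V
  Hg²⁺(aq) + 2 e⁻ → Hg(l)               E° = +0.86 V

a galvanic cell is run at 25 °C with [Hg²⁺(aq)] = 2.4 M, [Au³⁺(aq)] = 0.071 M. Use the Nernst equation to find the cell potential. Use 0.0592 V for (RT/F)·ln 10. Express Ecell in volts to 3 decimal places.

The Au³⁺/Au couple has the more positive E°, so it is the cathode; Hg²⁺/Hg is the anode.
E°cell = +1.50 − (+0.86) = +0.64 V, with n = 6 electrons transferred.
Balancing gives 2 Au³⁺(aq) + 3 Hg(l) → 2 Au(s) + 3 Hg²⁺(aq); hence Q = [Hg²⁺(aq)]^3 / [Au³⁺(aq)]^2 = 2.74×10^3 (log Q = 3.438).
By the Nernst equation, E = +0.64 − (0.0592/6)·(3.438) = +0.606 V.

+0.606 V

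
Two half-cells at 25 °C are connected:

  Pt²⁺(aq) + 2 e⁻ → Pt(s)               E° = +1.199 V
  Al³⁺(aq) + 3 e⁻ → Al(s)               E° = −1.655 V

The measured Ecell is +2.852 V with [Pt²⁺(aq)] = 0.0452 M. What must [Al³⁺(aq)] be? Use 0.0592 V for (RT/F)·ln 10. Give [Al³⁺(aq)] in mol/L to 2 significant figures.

The Pt²⁺/Pt couple has the larger reduction potential, so it is the cathode: E°cell = +1.199 − (−1.655) = +2.854 V and n = 6.
From the Nernst equation, log Q = n(E° − E)/0.0592 = 6·(+2.854 − (+2.852))/0.0592 = 0.203.
The balanced reaction is 3 Pt²⁺(aq) + 2 Al(s) → 3 Pt(s) + 2 Al³⁺(aq), so Q = [Al³⁺(aq)]^2 / [Pt²⁺(aq)]^3.
Solving for the unknown gives log [Al³⁺(aq)] = −1.916, so [Al³⁺(aq)] ≈ 0.012 M.

0.012 M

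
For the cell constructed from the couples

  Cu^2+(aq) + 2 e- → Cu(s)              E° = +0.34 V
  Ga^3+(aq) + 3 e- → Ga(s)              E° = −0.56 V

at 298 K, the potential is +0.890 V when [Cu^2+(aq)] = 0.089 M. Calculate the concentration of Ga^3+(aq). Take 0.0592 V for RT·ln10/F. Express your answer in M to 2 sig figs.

Cu²⁺/Cu is the cathode (higher E°); E°cell = +0.34 − (−0.56) = +0.90 V with n = 6.
From the Nernst equation, log Q = n(E° − E)/0.0592 = 6·(+0.90 − (+0.890))/0.0592 = 1.014.
For 3 Cu^2+(aq) + 2 Ga(s) → 3 Cu(s) + 2 Ga^3+(aq), the reaction quotient is Q = [Ga^3+(aq)]^2 / [Cu^2+(aq)]^3.
Isolating [Ga^3+(aq)] in Q = 10^{1.014} yields log [Ga^3+(aq)] = −1.069, i.e. 0.085 M.

0.085 M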